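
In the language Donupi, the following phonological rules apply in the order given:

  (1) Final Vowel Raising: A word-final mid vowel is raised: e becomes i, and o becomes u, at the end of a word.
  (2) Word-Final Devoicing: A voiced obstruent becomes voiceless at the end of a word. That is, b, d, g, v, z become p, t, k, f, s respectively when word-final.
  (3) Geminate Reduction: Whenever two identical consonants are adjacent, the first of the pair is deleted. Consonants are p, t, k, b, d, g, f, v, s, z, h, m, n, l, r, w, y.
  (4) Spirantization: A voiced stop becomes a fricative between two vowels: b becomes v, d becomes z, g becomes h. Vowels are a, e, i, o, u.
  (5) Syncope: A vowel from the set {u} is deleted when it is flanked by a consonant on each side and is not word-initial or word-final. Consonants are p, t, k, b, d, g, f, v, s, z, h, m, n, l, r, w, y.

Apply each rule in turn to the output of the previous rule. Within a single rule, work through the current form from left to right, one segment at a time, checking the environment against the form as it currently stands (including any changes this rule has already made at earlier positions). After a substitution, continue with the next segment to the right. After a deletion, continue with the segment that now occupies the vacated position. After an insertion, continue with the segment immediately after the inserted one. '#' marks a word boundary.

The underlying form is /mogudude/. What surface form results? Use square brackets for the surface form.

(1) Final Vowel Raising: [mogudude] → [mogududi]
(2) Word-Final Devoicing: no change — [mogududi]
(3) Geminate Reduction: no change — [mogududi]
(4) Spirantization: [mogududi] → [mohuzuzi]
(5) Syncope: [mohuzuzi] → [mohzzi]

[mohzzi]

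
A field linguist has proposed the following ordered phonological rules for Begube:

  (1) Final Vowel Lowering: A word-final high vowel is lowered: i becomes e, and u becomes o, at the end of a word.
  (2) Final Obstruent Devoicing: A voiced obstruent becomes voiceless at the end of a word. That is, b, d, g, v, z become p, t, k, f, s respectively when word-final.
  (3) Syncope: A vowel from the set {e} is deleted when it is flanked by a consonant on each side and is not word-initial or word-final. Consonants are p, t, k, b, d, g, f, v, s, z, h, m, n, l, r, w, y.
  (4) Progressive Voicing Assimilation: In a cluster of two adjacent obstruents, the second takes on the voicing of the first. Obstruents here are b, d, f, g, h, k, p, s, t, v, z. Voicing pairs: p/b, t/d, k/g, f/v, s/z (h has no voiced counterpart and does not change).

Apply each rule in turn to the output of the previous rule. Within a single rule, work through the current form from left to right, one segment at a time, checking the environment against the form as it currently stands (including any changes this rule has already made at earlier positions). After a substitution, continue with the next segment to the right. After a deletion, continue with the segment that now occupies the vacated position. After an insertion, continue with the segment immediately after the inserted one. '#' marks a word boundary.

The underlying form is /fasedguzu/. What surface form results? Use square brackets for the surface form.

(1) Final Vowel Lowering: [fasedguzu] → [fasedguzo]
(2) Final Obstruent Devoicing: no change — [fasedguzo]
(3) Syncope: [fasedguzo] → [fasdguzo]
(4) Progressive Voicing Assimilation: [fasdguzo] → [fastkuzo]

[fastkuzo]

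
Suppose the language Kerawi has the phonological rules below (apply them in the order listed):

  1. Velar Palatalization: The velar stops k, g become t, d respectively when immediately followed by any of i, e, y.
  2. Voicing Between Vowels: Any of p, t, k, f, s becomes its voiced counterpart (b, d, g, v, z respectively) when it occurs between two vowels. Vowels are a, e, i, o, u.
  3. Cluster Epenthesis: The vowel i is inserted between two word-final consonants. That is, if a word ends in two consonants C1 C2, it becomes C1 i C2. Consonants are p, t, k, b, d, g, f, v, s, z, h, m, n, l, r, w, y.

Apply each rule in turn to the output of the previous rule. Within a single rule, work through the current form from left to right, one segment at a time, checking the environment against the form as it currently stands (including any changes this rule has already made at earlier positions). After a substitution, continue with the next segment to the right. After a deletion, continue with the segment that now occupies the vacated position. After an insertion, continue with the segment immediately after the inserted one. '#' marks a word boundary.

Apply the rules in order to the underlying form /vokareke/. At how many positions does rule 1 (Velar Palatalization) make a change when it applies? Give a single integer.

1 Velar Palatalization: [vokareke] → [vokarete]
2 Voicing Between Vowels: [vokarete] → [vogarede]
3 Cluster Epenthesis: no change — [vogarede]
Rule 1 changed 1 position(s).

1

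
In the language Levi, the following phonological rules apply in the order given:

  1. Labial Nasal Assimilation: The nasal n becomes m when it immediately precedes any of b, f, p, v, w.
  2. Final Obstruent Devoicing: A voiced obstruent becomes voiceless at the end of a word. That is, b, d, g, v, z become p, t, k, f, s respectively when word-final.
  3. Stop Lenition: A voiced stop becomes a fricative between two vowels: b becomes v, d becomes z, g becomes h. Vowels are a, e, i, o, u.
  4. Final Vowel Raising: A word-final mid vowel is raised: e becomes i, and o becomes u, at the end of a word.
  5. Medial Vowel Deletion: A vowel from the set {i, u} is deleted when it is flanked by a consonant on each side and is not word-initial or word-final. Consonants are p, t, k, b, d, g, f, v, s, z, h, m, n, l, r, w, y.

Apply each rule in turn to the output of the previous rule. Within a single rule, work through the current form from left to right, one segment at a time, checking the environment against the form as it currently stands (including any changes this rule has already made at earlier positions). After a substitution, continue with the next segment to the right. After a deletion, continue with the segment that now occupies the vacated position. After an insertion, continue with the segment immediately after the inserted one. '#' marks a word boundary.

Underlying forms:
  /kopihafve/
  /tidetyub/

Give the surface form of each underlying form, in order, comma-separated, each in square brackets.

[kophafvi], [tzetyp]

/kopihafve/:
  1 Labial Nasal Assimilation: no change — [kopihafve]
  2 Final Obstruent Devoicing: no change — [kopihafve]
  3 Stop Lenition: no change — [kopihafve]
  4 Final Vowel Raising: [kopihafve] → [kopihafvi]
  5 Medial Vowel Deletion: [kopihafvi] → [kophafvi]
/tidetyub/:
  1 Labial Nasal Assimilation: no change — [tidetyub]
  2 Final Obstruent Devoicing: [tidetyub] → [tidetyup]
  3 Stop Lenition: [tidetyup] → [tizetyup]
  4 Final Vowel Raising: no change — [tizetyup]
  5 Medial Vowel Deletion: [tizetyup] → [tzetyp]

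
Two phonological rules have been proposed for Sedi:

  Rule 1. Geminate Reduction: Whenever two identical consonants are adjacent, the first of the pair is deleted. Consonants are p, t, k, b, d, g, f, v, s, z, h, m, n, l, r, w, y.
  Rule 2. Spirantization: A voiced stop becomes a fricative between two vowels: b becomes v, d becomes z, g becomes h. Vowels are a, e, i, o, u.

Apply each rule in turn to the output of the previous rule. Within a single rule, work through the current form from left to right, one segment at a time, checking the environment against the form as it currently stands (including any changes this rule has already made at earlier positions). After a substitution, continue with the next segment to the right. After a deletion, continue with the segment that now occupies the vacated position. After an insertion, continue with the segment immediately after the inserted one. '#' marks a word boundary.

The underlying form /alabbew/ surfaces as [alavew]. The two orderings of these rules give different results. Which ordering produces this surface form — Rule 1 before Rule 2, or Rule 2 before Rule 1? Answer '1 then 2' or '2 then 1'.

1 then 2

Order 1 then 2:
  1 Geminate Reduction: [alabbew] → [alabew]
  2 Spirantization: [alabew] → [alavew]
  result: [alavew]
Order 2 then 1:
  2 Spirantization: no change — [alabbew]
  1 Geminate Reduction: [alabbew] → [alabew]
  result: [alabew]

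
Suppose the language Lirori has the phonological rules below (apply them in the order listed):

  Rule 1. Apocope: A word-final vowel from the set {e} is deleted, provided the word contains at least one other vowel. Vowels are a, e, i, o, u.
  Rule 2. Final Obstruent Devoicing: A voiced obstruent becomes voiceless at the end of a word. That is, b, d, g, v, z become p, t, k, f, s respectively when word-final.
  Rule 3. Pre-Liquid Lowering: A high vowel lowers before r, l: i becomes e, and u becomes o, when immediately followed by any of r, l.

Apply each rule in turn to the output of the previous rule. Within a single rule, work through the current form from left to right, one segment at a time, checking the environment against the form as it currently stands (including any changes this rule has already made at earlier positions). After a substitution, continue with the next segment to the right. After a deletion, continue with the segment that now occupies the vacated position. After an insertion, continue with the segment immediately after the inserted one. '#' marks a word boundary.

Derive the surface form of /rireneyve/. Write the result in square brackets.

[rereneyf]

Rule 1 Apocope: [rireneyve] → [rireneyv]
Rule 2 Final Obstruent Devoicing: [rireneyv] → [rireneyf]
Rule 3 Pre-Liquid Lowering: [rireneyf] → [rereneyf]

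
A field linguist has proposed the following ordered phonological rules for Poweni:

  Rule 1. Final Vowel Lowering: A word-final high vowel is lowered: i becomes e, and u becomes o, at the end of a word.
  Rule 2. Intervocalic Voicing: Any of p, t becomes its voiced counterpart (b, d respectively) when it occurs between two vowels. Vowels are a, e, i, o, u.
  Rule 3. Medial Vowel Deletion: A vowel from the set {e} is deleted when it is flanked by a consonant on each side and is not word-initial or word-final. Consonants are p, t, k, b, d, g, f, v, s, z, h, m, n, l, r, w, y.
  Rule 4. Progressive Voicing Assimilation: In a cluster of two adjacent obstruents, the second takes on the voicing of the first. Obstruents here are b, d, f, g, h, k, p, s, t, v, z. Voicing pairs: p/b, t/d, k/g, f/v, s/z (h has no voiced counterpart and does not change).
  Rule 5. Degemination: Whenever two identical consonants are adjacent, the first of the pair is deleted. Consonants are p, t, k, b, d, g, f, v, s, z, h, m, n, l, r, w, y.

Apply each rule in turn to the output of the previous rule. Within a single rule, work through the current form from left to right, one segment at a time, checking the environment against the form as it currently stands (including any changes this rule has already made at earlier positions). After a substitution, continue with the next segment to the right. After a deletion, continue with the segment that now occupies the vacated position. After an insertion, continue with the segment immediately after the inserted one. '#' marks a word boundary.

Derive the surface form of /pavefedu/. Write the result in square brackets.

[pavdo]

Rule 1 Final Vowel Lowering: [pavefedu] → [pavefedo]
Rule 2 Intervocalic Voicing: no change — [pavefedo]
Rule 3 Medial Vowel Deletion: [pavefedo] → [pavfdo]
Rule 4 Progressive Voicing Assimilation: [pavfdo] → [pavvdo]
Rule 5 Degemination: [pavvdo] → [pavdo]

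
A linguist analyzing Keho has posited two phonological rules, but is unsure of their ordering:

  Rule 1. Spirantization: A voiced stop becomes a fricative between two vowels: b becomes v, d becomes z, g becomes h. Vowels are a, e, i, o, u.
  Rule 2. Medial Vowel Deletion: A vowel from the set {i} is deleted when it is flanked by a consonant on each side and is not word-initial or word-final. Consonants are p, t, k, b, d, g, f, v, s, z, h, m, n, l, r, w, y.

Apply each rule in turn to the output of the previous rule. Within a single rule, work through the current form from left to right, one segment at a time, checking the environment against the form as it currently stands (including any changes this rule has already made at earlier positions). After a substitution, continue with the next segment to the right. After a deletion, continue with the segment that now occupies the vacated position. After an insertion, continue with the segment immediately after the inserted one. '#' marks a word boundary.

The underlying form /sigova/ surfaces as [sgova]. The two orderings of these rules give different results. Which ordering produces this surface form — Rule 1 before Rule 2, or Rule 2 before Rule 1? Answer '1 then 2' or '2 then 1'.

2 then 1

Order 1 then 2:
  1 Spirantization: [sigova] → [sihova]
  2 Medial Vowel Deletion: [sihova] → [shova]
  result: [shova]
Order 2 then 1:
  2 Medial Vowel Deletion: [sigova] → [sgova]
  1 Spirantization: no change — [sgova]
  result: [sgova]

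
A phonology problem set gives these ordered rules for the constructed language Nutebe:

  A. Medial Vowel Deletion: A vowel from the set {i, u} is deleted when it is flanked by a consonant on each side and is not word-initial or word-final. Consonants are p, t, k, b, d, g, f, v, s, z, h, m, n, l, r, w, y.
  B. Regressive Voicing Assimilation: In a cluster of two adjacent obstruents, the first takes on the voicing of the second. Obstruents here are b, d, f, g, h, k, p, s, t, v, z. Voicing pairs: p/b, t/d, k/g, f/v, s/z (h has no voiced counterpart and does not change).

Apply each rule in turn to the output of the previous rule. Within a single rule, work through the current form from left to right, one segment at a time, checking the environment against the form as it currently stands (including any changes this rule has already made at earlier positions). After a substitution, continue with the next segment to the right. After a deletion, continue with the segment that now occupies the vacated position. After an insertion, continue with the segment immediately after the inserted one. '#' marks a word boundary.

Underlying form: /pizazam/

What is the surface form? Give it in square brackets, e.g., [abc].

[bzazam]

A Medial Vowel Deletion: [pizazam] → [pzazam]
B Regressive Voicing Assimilation: [pzazam] → [bzazam]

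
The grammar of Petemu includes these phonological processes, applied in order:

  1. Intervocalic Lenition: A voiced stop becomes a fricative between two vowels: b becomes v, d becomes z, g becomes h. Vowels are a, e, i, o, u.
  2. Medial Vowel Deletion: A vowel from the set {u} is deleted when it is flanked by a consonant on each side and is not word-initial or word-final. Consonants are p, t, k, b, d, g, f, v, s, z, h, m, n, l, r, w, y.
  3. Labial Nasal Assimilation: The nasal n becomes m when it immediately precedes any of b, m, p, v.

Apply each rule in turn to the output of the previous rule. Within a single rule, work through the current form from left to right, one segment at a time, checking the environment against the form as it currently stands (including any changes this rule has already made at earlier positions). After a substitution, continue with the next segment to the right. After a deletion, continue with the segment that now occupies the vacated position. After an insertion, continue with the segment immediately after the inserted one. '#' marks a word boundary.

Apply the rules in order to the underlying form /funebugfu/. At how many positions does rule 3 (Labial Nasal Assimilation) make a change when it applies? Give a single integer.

1 Intervocalic Lenition: [funebugfu] → [funevugfu]
2 Medial Vowel Deletion: [funevugfu] → [fnevgfu]
3 Labial Nasal Assimilation: no change — [fnevgfu]
Rule 3 changed 0 position(s).

0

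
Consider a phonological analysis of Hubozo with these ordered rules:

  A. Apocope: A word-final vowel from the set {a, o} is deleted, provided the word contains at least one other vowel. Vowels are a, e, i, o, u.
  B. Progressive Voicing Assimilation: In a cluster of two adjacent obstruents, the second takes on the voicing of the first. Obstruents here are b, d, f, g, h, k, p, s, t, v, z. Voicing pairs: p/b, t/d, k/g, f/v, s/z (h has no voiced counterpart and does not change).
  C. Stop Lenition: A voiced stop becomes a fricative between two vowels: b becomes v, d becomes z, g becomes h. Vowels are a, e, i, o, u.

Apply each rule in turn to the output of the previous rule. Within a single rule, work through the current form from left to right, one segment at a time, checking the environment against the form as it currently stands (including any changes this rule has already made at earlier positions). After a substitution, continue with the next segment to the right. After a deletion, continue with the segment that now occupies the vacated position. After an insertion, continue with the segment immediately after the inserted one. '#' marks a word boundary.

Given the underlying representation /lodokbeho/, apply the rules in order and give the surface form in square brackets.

[lozokpeh]

A Apocope: [lodokbeho] → [lodokbeh]
B Progressive Voicing Assimilation: [lodokbeh] → [lodokpeh]
C Stop Lenition: [lodokpeh] → [lozokpeh]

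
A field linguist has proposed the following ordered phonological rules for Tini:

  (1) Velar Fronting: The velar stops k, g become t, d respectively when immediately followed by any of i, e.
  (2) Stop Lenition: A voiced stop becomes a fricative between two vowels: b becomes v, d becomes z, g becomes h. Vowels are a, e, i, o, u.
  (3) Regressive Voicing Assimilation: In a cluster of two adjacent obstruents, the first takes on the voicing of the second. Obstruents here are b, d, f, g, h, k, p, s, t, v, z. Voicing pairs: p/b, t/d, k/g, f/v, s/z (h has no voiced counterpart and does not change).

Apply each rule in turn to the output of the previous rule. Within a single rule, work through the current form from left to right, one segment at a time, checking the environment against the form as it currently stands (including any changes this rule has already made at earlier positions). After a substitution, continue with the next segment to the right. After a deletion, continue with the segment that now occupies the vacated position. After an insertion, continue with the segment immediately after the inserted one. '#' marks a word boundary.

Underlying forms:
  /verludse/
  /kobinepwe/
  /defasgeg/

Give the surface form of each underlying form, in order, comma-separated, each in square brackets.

[verlutse], [kovinepwe], [defazdeg]

/verludse/:
  (1) Velar Fronting: no change — [verludse]
  (2) Stop Lenition: no change — [verludse]
  (3) Regressive Voicing Assimilation: [verludse] → [verlutse]
/kobinepwe/:
  (1) Velar Fronting: no change — [kobinepwe]
  (2) Stop Lenition: [kobinepwe] → [kovinepwe]
  (3) Regressive Voicing Assimilation: no change — [kovinepwe]
/defasgeg/:
  (1) Velar Fronting: [defasgeg] → [defasdeg]
  (2) Stop Lenition: no change — [defasdeg]
  (3) Regressive Voicing Assimilation: [defasdeg] → [defazdeg]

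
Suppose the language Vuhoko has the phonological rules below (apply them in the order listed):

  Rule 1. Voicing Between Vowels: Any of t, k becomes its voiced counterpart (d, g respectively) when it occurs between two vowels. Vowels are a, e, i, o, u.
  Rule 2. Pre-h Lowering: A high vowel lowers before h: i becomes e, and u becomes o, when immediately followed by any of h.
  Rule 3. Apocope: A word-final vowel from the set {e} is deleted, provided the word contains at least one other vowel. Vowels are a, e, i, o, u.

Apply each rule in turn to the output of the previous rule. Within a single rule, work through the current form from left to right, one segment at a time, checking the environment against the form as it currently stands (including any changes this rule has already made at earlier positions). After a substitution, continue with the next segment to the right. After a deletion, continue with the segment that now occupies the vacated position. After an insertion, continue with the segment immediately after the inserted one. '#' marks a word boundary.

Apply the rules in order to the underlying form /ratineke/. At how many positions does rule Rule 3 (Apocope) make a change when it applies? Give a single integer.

1

Rule 1 Voicing Between Vowels: [ratineke] → [radinege]
Rule 2 Pre-h Lowering: no change — [radinege]
Rule 3 Apocope: [radinege] → [radineg]
Rule Rule 3 changed 1 position(s).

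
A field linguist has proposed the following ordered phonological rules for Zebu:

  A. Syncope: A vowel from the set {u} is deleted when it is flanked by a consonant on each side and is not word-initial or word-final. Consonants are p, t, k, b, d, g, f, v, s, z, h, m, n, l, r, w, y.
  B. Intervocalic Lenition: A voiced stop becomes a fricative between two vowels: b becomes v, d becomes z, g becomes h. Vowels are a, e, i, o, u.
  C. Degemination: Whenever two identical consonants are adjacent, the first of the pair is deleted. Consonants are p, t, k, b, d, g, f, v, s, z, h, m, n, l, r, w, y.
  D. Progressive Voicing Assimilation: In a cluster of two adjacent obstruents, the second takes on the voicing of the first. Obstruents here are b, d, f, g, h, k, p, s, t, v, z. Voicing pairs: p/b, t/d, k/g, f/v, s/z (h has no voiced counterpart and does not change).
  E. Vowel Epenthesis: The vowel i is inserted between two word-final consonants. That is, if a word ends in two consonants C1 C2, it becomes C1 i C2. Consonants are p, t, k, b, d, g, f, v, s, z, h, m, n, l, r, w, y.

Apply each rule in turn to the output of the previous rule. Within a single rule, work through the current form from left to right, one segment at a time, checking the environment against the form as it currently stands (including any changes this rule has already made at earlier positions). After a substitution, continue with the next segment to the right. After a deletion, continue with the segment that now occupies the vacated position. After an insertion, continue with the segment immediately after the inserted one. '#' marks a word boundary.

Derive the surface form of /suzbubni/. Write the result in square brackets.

[sspni]

A Syncope: [suzbubni] → [szbbni]
B Intervocalic Lenition: no change — [szbbni]
C Degemination: [szbbni] → [szbni]
D Progressive Voicing Assimilation: [szbni] → [sspni]
E Vowel Epenthesis: no change — [sspni]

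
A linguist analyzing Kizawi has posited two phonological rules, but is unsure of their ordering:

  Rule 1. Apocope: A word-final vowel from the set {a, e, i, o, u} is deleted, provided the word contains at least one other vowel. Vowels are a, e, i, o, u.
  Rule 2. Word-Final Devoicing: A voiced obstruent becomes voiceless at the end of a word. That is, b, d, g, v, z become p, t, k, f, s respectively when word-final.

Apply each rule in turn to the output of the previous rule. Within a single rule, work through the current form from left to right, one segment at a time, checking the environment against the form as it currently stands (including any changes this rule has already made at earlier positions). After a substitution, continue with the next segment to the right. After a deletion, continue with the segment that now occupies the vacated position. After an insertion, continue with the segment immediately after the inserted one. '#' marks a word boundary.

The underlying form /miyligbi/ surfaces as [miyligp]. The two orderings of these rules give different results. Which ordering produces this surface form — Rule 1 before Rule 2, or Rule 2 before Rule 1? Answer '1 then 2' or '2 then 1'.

Order 1 then 2:
  1 Apocope: [miyligbi] → [miyligb]
  2 Word-Final Devoicing: [miyligb] → [miyligp]
  result: [miyligp]
Order 2 then 1:
  2 Word-Final Devoicing: no change — [miyligbi]
  1 Apocope: [miyligbi] → [miyligb]
  result: [miyligb]

1 then 2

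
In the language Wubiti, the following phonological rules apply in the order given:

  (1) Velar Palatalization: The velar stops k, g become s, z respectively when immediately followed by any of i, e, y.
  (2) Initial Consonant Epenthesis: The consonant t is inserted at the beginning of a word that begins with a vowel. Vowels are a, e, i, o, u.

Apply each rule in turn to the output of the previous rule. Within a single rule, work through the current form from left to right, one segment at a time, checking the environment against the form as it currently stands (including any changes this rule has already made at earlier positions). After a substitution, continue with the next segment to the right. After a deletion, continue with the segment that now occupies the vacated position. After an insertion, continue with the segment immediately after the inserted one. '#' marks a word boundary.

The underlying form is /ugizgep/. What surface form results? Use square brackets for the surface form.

(1) Velar Palatalization: [ugizgep] → [uzizzep]
(2) Initial Consonant Epenthesis: [uzizzep] → [tuzizzep]

[tuzizzep]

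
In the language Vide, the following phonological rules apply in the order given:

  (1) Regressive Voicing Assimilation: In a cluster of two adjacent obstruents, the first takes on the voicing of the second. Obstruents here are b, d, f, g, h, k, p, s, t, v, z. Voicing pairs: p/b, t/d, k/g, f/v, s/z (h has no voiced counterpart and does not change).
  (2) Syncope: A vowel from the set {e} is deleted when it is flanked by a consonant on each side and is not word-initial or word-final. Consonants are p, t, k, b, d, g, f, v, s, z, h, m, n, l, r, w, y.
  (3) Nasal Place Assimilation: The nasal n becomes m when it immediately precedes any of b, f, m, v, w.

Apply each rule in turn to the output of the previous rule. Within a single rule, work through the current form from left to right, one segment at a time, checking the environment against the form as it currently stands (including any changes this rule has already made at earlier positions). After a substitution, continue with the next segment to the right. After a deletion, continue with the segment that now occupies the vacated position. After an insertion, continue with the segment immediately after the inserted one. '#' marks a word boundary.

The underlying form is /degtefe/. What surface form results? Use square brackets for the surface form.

(1) Regressive Voicing Assimilation: [degtefe] → [dektefe]
(2) Syncope: [dektefe] → [dktfe]
(3) Nasal Place Assimilation: no change — [dktfe]

[dktfe]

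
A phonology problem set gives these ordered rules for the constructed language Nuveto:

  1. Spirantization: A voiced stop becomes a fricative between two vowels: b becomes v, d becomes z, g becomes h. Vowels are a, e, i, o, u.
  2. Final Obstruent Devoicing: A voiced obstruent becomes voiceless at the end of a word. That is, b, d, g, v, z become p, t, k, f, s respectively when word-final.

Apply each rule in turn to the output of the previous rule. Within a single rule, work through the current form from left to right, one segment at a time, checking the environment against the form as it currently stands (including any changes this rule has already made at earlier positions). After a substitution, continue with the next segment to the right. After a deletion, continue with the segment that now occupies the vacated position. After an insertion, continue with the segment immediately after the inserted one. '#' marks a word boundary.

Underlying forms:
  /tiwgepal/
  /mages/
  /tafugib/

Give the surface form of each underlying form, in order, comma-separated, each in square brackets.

[tiwgepal], [mahes], [tafuhip]

/tiwgepal/:
  1 Spirantization: no change — [tiwgepal]
  2 Final Obstruent Devoicing: no change — [tiwgepal]
/mages/:
  1 Spirantization: [mages] → [mahes]
  2 Final Obstruent Devoicing: no change — [mahes]
/tafugib/:
  1 Spirantization: [tafugib] → [tafuhib]
  2 Final Obstruent Devoicing: [tafuhib] → [tafuhip]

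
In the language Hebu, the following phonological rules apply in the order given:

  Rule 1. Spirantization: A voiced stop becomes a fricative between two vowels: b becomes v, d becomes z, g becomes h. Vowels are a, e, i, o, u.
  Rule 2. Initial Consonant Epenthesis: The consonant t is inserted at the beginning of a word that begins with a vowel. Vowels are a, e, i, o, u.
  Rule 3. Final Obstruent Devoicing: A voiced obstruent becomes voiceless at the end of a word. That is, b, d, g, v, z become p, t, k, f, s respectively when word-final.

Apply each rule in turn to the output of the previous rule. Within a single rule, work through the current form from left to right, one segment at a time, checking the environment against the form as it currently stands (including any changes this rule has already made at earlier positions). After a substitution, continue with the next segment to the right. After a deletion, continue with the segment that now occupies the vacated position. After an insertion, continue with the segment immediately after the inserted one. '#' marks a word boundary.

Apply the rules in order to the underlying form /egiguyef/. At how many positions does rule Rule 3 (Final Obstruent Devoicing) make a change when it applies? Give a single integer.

Rule 1 Spirantization: [egiguyef] → [ehihuyef]
Rule 2 Initial Consonant Epenthesis: [ehihuyef] → [tehihuyef]
Rule 3 Final Obstruent Devoicing: no change — [tehihuyef]
Rule Rule 3 changed 0 position(s).

0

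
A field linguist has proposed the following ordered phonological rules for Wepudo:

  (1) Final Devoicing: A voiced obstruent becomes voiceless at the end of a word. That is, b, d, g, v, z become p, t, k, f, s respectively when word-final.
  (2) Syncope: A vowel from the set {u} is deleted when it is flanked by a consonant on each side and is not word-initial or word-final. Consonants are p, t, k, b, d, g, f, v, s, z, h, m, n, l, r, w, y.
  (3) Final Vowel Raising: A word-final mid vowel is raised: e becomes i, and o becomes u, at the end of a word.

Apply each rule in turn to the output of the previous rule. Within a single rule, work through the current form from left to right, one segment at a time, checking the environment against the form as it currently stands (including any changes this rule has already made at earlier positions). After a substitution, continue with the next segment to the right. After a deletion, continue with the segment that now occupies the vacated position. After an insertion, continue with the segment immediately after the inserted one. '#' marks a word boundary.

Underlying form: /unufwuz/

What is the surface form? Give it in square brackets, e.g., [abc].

[unfws]

(1) Final Devoicing: [unufwuz] → [unufwus]
(2) Syncope: [unufwus] → [unfws]
(3) Final Vowel Raising: no change — [unfws]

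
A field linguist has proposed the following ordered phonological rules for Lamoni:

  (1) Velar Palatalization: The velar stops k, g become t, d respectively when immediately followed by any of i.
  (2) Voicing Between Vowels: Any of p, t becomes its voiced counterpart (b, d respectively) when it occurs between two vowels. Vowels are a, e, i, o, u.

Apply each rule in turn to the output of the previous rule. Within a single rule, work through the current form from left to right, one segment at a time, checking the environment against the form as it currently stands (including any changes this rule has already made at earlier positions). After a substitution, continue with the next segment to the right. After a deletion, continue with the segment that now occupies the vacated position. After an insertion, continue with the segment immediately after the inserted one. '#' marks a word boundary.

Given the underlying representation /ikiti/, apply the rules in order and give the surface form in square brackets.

[ididi]

(1) Velar Palatalization: [ikiti] → [ititi]
(2) Voicing Between Vowels: [ititi] → [ididi]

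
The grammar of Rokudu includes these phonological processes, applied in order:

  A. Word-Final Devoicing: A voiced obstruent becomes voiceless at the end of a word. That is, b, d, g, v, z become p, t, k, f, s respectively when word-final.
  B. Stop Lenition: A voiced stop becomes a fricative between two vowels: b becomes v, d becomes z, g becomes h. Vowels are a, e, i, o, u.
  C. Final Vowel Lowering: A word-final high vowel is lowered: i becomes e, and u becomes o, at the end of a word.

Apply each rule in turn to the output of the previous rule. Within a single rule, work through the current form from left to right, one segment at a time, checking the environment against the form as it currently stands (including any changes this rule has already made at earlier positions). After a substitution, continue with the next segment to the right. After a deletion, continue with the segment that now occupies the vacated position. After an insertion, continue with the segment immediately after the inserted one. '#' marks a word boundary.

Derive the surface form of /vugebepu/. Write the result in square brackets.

A Word-Final Devoicing: no change — [vugebepu]
B Stop Lenition: [vugebepu] → [vuhevepu]
C Final Vowel Lowering: [vuhevepu] → [vuhevepo]

[vuhevepo]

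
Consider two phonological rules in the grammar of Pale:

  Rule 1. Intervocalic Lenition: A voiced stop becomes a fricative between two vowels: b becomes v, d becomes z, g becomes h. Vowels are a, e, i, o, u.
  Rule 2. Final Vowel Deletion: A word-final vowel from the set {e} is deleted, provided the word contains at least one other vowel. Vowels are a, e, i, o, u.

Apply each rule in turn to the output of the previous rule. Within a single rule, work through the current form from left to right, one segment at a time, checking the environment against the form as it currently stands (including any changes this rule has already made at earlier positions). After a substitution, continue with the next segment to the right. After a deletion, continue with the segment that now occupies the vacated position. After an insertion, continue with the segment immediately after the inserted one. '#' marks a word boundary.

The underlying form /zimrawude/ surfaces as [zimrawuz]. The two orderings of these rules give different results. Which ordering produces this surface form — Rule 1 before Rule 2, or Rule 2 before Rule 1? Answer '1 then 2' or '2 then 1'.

Order 1 then 2:
  1 Intervocalic Lenition: [zimrawude] → [zimrawuze]
  2 Final Vowel Deletion: [zimrawuze] → [zimrawuz]
  result: [zimrawuz]
Order 2 then 1:
  2 Final Vowel Deletion: [zimrawude] → [zimrawud]
  1 Intervocalic Lenition: no change — [zimrawud]
  result: [zimrawud]

1 then 2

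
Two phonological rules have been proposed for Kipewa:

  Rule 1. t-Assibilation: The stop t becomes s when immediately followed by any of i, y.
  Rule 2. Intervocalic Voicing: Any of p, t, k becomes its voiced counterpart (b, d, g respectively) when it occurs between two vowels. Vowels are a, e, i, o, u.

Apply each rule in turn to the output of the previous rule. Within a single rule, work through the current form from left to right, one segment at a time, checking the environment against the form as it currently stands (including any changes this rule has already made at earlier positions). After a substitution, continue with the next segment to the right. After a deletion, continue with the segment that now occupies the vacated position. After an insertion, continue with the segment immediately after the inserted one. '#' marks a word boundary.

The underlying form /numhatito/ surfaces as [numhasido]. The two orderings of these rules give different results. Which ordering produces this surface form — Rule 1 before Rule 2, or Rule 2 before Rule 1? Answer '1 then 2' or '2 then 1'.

Order 1 then 2:
  1 t-Assibilation: [numhatito] → [numhasito]
  2 Intervocalic Voicing: [numhasito] → [numhasido]
  result: [numhasido]
Order 2 then 1:
  2 Intervocalic Voicing: [numhatito] → [numhadido]
  1 t-Assibilation: no change — [numhadido]
  result: [numhadido]

1 then 2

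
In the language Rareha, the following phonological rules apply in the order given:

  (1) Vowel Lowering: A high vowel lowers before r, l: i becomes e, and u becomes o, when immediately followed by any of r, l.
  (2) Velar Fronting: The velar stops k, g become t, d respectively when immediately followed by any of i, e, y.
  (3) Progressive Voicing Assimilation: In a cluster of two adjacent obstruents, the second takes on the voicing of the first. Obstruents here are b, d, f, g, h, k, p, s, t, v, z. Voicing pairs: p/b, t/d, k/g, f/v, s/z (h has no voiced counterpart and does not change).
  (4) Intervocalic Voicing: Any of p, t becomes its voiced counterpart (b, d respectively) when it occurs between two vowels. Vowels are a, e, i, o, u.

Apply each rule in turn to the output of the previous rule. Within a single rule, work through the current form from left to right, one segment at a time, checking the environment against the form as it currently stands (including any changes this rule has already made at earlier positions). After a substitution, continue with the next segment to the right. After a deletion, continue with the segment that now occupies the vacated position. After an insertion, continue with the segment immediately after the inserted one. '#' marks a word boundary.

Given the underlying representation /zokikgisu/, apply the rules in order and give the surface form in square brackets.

(1) Vowel Lowering: no change — [zokikgisu]
(2) Velar Fronting: [zokikgisu] → [zotikdisu]
(3) Progressive Voicing Assimilation: [zotikdisu] → [zotiktisu]
(4) Intervocalic Voicing: [zotiktisu] → [zodiktisu]

[zodiktisu]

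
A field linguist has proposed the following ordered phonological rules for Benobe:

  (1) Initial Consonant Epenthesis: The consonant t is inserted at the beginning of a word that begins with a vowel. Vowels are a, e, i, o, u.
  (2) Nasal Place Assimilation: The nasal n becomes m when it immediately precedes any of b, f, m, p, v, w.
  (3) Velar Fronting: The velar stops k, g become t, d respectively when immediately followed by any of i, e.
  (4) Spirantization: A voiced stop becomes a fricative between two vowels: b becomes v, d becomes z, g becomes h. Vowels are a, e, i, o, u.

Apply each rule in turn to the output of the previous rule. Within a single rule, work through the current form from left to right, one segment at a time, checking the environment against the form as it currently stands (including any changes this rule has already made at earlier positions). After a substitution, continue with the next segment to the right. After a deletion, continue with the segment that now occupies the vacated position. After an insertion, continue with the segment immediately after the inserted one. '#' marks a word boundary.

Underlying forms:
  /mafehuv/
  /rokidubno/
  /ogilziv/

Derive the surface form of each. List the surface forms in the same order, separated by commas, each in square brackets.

/mafehuv/:
  (1) Initial Consonant Epenthesis: no change — [mafehuv]
  (2) Nasal Place Assimilation: no change — [mafehuv]
  (3) Velar Fronting: no change — [mafehuv]
  (4) Spirantization: no change — [mafehuv]
/rokidubno/:
  (1) Initial Consonant Epenthesis: no change — [rokidubno]
  (2) Nasal Place Assimilation: no change — [rokidubno]
  (3) Velar Fronting: [rokidubno] → [rotidubno]
  (4) Spirantization: [rotidubno] → [rotizubno]
/ogilziv/:
  (1) Initial Consonant Epenthesis: [ogilziv] → [togilziv]
  (2) Nasal Place Assimilation: no change — [togilziv]
  (3) Velar Fronting: [togilziv] → [todilziv]
  (4) Spirantization: [todilziv] → [tozilziv]

[mafehuv], [rotizubno], [tozilziv]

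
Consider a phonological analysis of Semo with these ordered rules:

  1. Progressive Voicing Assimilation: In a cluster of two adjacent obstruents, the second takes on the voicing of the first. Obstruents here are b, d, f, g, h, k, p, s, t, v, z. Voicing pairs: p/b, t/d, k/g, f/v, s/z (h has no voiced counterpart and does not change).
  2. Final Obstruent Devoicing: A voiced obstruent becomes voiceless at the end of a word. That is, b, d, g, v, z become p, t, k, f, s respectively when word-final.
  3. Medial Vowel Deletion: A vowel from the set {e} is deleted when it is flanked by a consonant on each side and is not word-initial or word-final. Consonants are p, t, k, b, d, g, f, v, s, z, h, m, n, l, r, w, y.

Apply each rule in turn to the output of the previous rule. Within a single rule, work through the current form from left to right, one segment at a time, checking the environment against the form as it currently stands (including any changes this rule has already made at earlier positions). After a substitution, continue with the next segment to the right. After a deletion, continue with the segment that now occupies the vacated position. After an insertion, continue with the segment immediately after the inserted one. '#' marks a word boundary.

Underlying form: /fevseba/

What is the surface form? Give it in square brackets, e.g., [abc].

[fvzba]

1 Progressive Voicing Assimilation: [fevseba] → [fevzeba]
2 Final Obstruent Devoicing: no change — [fevzeba]
3 Medial Vowel Deletion: [fevzeba] → [fvzba]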